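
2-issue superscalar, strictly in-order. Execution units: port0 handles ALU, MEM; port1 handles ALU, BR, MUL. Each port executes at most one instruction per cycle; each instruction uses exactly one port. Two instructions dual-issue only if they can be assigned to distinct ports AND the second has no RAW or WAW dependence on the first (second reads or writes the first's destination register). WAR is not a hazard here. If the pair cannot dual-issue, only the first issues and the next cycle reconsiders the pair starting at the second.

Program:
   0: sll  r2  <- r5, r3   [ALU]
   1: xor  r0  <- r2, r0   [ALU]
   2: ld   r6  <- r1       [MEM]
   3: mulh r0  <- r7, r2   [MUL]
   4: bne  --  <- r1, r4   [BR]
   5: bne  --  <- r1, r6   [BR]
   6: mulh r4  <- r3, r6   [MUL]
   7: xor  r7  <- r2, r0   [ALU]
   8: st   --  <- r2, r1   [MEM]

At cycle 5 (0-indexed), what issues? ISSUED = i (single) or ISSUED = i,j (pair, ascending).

0. sll.ALU @i0  | RAW r2
1. xor.ALU;ld.MEM @i1&i2  | pair
2. mulh.MUL @i3  | no-port MUL/BR
3. bne.BR @i4  | no-port BR/BR
4. bne.BR @i5  | no-port BR/MUL
5. mulh.MUL;xor.ALU @i6&i7  | pair
6. st.MEM @i8  | tail

ISSUED = 6,7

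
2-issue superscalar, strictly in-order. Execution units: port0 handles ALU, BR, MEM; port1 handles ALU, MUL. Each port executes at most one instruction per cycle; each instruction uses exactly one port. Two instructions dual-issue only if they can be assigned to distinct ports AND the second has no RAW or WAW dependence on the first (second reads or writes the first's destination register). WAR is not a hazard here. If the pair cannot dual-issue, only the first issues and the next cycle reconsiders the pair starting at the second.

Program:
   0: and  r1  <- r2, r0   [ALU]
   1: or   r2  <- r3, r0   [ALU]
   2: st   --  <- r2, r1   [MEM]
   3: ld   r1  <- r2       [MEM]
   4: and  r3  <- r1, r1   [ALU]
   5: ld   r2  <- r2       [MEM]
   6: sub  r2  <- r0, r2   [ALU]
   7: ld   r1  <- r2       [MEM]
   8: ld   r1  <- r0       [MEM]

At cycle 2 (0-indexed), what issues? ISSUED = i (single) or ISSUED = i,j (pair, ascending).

#0 head=0: and.ALU;or.ALU i0,i1 pair
#1 head=2: st.MEM i2 no-port MEM/MEM
#2 head=3: ld.MEM i3 RAW r1
#3 head=4: and.ALU;ld.MEM i4,i5 pair
#4 head=6: sub.ALU i6 RAW r2
#5 head=7: ld.MEM i7 no-port MEM/MEM
#6 head=8: ld.MEM i8 tail

ISSUED = 3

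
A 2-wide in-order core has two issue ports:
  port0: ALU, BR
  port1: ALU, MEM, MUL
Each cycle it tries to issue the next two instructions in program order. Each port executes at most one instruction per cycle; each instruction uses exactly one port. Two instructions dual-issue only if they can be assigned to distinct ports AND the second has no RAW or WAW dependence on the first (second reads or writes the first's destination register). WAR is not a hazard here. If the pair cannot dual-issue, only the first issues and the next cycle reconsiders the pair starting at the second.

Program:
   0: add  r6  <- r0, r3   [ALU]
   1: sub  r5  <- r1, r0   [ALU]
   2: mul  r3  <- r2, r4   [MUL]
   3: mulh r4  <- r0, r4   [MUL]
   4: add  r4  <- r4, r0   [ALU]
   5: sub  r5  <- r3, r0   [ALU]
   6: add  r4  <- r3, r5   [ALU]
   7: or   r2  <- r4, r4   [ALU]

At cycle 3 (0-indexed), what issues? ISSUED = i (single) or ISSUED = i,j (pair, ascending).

ISSUED = 4,5

t=0 i0/i1:add+sub ; pair
t=1 i2:mul ; no-port MUL/MUL
t=2 i3:mulh ; RAW+WAW r4
t=3 i4/i5:add+sub ; pair
t=4 i6:add ; RAW r4
t=5 i7:or ; tail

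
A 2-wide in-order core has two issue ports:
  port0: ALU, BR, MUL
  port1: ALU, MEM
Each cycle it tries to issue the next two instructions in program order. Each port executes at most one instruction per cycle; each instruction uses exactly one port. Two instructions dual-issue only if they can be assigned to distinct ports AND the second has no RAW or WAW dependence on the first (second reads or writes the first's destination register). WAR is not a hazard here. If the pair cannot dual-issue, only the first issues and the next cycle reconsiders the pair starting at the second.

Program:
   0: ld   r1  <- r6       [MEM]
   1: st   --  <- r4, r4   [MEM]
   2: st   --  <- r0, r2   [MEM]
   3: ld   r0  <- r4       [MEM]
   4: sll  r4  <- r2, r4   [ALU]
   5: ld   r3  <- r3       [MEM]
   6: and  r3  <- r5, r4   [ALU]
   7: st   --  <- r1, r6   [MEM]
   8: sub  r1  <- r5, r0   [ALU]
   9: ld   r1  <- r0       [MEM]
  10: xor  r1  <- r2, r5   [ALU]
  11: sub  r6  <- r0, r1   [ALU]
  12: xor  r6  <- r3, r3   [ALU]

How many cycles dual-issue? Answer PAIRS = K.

PAIRS = 2

  cy0 -> i0 (ld) no-port MEM/MEM
  cy1 -> i1 (st) no-port MEM/MEM
  cy2 -> i2 (st) no-port MEM/MEM
  cy3 -> i3&i4 (ld/sll) pair
  cy4 -> i5 (ld) WAW r3
  cy5 -> i6&i7 (and/st) pair
  cy6 -> i8 (sub) WAW r1
  cy7 -> i9 (ld) WAW r1
  cy8 -> i10 (xor) RAW r1
  cy9 -> i11 (sub) WAW r6
  cy10 -> i12 (xor) tail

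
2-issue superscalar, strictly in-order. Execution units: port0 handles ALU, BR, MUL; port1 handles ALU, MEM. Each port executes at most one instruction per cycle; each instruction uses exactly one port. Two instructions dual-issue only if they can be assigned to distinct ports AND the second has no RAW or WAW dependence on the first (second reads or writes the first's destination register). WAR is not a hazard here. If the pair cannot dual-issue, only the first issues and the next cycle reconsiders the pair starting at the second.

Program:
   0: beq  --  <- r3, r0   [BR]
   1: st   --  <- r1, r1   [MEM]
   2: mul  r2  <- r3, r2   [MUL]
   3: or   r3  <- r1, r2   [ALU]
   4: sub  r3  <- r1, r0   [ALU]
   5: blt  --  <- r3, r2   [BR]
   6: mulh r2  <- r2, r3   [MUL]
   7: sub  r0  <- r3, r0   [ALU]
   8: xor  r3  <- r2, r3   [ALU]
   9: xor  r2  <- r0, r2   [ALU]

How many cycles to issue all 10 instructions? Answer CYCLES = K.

CYCLES = 7

0. beq;st @i0+i1  | dual
1. mul @i2  | RAW r2
2. or @i3  | WAW r3
3. sub @i4  | RAW r3
4. blt @i5  | no-port BR/MUL
5. mulh;sub @i6+i7  | dual
6. xor;xor @i8+i9  | dual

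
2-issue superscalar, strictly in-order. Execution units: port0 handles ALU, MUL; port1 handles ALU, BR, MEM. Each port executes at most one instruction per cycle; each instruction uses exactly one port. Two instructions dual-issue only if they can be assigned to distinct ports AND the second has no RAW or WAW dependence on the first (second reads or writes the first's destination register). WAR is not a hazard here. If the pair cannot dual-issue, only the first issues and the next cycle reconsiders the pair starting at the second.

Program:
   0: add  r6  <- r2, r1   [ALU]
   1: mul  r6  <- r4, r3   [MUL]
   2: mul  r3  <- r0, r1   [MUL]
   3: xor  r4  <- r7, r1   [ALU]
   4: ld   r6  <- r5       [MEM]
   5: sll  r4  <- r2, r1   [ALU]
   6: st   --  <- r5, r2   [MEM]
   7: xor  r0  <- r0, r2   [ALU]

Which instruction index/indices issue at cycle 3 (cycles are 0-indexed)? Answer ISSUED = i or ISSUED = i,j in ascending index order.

ISSUED = 4,5

#0 head=0: add.ALU i0 WAW r6
#1 head=1: mul.MUL i1 no-port MUL/MUL
#2 head=2: mul.MUL;xor.ALU i2+i3 dual
#3 head=4: ld.MEM;sll.ALU i4+i5 dual
#4 head=6: st.MEM;xor.ALU i6+i7 dual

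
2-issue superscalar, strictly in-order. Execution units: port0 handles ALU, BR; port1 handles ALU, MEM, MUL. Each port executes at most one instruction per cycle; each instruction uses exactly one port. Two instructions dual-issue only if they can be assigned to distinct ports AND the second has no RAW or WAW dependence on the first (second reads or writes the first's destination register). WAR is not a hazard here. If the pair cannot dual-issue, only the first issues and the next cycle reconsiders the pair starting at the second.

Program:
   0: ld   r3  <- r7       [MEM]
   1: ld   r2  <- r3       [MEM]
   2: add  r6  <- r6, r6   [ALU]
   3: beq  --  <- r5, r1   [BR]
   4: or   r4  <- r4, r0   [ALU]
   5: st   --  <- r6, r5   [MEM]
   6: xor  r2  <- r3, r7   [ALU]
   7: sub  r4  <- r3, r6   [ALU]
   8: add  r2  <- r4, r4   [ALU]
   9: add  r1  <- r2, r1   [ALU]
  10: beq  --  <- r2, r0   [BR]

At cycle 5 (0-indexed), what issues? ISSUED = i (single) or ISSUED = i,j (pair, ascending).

ISSUED = 8

c0: i0 ld.MEM  no-port MEM/MEM
c1: i1&i2 ld.MEM+add.ALU  pair
c2: i3&i4 beq.BR+or.ALU  pair
c3: i5&i6 st.MEM+xor.ALU  pair
c4: i7 sub.ALU  RAW r4
c5: i8 add.ALU  RAW r2
c6: i9&i10 add.ALU+beq.BR  pair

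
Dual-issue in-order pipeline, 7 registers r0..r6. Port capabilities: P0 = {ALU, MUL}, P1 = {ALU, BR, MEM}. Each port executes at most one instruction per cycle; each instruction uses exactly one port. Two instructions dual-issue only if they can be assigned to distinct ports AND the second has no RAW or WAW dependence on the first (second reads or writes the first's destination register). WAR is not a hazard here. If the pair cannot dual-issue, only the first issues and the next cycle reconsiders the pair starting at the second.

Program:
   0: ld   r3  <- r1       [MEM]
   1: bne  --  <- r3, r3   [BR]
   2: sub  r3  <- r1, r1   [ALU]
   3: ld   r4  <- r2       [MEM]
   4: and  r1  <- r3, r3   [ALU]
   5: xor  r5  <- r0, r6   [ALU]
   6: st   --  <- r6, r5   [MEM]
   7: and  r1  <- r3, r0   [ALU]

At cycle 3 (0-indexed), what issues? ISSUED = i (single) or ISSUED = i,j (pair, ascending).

t=0 i0:ld.MEM ; no-port MEM/BR
t=1 i1/i2:bne.BR/sub.ALU ; 2-wide
t=2 i3/i4:ld.MEM/and.ALU ; 2-wide
t=3 i5:xor.ALU ; RAW r5
t=4 i6/i7:st.MEM/and.ALU ; 2-wide

ISSUED = 5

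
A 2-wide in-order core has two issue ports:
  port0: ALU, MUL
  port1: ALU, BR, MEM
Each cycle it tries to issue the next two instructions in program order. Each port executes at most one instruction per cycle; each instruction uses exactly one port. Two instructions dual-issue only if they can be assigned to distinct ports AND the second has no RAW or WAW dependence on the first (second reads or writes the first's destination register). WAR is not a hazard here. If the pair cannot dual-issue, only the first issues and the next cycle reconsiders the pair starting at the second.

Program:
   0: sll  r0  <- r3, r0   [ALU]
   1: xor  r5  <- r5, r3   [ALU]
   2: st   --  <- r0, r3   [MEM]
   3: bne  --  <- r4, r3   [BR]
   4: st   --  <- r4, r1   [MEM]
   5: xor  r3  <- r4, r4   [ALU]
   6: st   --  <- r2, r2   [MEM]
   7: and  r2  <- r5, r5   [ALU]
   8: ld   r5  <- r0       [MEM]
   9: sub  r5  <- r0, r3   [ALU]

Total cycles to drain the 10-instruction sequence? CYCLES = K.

CYCLES = 7

0. sll.ALU xor.ALU @i0/i1  | pair
1. st.MEM @i2  | no-port MEM/BR
2. bne.BR @i3  | no-port BR/MEM
3. st.MEM xor.ALU @i4/i5  | pair
4. st.MEM and.ALU @i6/i7  | pair
5. ld.MEM @i8  | WAW r5
6. sub.ALU @i9  | tail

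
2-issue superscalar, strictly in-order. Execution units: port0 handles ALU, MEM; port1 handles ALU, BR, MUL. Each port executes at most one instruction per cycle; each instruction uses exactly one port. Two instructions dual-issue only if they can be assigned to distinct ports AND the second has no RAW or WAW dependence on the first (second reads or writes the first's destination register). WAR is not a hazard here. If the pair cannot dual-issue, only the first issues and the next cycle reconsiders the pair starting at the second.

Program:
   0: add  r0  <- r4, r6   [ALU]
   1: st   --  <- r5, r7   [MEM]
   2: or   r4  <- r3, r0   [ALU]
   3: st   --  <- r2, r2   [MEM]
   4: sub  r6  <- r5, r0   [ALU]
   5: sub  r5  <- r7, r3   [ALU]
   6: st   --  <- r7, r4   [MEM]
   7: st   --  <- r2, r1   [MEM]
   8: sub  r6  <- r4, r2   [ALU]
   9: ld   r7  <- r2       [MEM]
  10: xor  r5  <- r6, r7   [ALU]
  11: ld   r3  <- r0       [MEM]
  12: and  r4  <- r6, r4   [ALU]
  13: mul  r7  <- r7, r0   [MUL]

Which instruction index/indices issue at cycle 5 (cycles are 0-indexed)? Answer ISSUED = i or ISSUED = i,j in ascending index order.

[0] i0/i1  add st  -- pair
[1] i2/i3  or st  -- pair
[2] i4/i5  sub sub  -- pair
[3] i6  st  -- no-port MEM/MEM
[4] i7/i8  st sub  -- pair
[5] i9  ld  -- RAW r7
[6] i10/i11  xor ld  -- pair
[7] i12/i13  and mul  -- pair

ISSUED = 9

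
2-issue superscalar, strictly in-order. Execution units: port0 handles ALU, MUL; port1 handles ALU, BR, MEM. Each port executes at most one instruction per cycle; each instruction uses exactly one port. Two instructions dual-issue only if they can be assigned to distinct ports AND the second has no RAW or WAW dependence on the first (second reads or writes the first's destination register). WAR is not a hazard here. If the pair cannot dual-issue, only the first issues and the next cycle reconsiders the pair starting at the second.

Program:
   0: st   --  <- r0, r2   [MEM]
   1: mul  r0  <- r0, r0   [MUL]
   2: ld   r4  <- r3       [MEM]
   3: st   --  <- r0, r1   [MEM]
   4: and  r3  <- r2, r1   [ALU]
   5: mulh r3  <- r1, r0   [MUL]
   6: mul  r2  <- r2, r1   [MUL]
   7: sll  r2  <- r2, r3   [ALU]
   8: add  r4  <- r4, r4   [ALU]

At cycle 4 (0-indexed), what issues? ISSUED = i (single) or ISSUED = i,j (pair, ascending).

0. st mul @i0/i1  | dual
1. ld @i2  | no-port MEM/MEM
2. st and @i3/i4  | dual
3. mulh @i5  | no-port MUL/MUL
4. mul @i6  | RAW+WAW r2
5. sll add @i7/i8  | dual

ISSUED = 6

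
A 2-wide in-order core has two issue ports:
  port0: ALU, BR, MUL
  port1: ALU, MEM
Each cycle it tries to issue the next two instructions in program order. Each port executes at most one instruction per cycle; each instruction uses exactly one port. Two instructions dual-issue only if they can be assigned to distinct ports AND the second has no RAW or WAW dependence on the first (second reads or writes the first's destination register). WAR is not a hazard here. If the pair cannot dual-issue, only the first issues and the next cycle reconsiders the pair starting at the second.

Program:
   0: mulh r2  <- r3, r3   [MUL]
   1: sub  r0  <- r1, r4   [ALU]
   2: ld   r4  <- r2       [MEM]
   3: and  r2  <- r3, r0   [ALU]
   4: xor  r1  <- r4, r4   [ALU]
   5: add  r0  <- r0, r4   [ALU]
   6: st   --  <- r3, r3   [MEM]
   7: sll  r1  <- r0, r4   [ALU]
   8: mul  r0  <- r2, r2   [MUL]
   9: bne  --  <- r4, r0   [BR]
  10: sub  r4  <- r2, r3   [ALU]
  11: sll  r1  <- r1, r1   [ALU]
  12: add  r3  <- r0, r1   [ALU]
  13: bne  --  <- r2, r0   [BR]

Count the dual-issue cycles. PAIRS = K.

PAIRS = 6

[0] i0,i1  mulh.MUL;sub.ALU  -- 2-wide
[1] i2,i3  ld.MEM;and.ALU  -- 2-wide
[2] i4,i5  xor.ALU;add.ALU  -- 2-wide
[3] i6,i7  st.MEM;sll.ALU  -- 2-wide
[4] i8  mul.MUL  -- no-port MUL/BR
[5] i9,i10  bne.BR;sub.ALU  -- 2-wide
[6] i11  sll.ALU  -- RAW r1
[7] i12,i13  add.ALU;bne.BR  -- 2-wide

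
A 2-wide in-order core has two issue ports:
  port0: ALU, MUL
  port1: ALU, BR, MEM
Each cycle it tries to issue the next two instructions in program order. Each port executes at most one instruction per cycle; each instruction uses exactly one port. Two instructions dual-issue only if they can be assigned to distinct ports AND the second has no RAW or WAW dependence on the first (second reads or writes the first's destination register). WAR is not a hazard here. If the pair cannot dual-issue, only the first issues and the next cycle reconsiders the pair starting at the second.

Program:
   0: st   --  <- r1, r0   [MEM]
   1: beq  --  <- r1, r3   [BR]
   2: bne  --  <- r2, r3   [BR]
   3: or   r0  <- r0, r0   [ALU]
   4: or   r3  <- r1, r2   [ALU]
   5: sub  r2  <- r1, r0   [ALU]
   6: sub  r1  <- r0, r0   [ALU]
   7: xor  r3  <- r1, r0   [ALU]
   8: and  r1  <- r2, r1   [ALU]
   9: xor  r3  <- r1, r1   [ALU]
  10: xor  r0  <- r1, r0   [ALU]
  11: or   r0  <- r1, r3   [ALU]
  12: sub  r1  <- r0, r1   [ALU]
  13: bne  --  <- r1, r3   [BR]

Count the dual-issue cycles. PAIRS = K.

PAIRS = 4

0. st.MEM @i0  | no-port MEM/BR
1. beq.BR @i1  | no-port BR/BR
2. bne.BR+or.ALU @i2&i3  | 2-wide
3. or.ALU+sub.ALU @i4&i5  | 2-wide
4. sub.ALU @i6  | RAW r1
5. xor.ALU+and.ALU @i7&i8  | 2-wide
6. xor.ALU+xor.ALU @i9&i10  | 2-wide
7. or.ALU @i11  | RAW r0
8. sub.ALU @i12  | RAW r1
9. bne.BR @i13  | tail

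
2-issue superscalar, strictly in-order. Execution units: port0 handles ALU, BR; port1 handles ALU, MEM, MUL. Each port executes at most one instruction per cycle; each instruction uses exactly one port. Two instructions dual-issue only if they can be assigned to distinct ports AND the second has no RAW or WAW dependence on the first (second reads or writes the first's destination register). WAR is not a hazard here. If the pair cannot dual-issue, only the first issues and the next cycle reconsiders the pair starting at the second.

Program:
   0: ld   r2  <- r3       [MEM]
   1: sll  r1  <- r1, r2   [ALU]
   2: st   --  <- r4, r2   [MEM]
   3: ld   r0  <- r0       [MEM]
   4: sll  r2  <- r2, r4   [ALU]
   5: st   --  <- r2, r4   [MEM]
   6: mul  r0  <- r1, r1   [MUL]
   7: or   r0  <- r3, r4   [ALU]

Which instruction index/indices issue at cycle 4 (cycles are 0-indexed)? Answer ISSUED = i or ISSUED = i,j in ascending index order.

  cy0 -> i0 (ld.MEM) RAW r2
  cy1 -> i1/i2 (sll.ALU st.MEM) 2-wide
  cy2 -> i3/i4 (ld.MEM sll.ALU) 2-wide
  cy3 -> i5 (st.MEM) no-port MEM/MUL
  cy4 -> i6 (mul.MUL) WAW r0
  cy5 -> i7 (or.ALU) tail

ISSUED = 6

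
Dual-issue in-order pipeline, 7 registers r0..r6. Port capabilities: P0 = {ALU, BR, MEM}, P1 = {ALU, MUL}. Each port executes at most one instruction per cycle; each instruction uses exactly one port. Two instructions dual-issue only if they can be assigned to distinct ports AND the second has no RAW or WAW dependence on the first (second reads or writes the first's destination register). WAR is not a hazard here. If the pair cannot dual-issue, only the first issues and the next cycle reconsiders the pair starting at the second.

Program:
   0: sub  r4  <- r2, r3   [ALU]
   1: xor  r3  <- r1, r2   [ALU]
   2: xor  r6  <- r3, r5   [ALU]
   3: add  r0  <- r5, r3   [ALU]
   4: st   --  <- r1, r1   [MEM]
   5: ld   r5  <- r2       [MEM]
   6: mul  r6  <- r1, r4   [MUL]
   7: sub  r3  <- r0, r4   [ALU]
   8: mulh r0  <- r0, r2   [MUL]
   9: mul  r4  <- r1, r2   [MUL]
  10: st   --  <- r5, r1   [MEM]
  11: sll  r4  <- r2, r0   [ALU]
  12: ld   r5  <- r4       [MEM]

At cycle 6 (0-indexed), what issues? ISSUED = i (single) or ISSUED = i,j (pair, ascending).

ISSUED = 11

[0] i0/i1  sub.ALU;xor.ALU  -- pair
[1] i2/i3  xor.ALU;add.ALU  -- pair
[2] i4  st.MEM  -- no-port MEM/MEM
[3] i5/i6  ld.MEM;mul.MUL  -- pair
[4] i7/i8  sub.ALU;mulh.MUL  -- pair
[5] i9/i10  mul.MUL;st.MEM  -- pair
[6] i11  sll.ALU  -- RAW r4
[7] i12  ld.MEM  -- tail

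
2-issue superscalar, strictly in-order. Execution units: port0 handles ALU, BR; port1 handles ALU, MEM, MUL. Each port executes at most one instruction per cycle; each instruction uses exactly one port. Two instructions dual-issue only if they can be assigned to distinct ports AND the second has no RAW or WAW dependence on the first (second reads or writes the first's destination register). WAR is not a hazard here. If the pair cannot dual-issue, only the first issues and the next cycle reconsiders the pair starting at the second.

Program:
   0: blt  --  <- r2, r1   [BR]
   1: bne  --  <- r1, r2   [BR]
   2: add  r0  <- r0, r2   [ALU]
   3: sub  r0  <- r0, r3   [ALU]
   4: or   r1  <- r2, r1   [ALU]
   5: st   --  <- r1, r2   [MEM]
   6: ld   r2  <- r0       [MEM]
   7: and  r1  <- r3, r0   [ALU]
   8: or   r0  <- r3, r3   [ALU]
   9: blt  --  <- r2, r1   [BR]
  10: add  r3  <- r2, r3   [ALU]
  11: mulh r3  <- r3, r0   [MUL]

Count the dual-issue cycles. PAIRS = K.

PAIRS = 4

#0 head=0: blt i0 no-port BR/BR
#1 head=1: bne/add i1/i2 dual
#2 head=3: sub/or i3/i4 dual
#3 head=5: st i5 no-port MEM/MEM
#4 head=6: ld/and i6/i7 dual
#5 head=8: or/blt i8/i9 dual
#6 head=10: add i10 RAW+WAW r3
#7 head=11: mulh i11 tail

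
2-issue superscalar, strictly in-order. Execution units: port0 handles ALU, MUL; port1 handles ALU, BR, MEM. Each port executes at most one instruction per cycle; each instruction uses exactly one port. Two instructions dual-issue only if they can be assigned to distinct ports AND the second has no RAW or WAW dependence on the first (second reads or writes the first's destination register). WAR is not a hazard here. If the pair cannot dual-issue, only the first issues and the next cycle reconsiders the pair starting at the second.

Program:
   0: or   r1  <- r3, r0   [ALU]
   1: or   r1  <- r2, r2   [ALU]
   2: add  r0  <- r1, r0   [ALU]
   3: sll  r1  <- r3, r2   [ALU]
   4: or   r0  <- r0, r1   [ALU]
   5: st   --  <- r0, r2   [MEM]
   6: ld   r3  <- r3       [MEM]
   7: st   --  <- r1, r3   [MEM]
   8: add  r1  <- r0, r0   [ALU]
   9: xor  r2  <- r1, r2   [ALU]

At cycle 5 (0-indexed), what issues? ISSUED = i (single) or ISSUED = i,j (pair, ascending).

#0 head=0: or.ALU i0 WAW r1
#1 head=1: or.ALU i1 RAW r1
#2 head=2: add.ALU/sll.ALU i2&i3 dual
#3 head=4: or.ALU i4 RAW r0
#4 head=5: st.MEM i5 no-port MEM/MEM
#5 head=6: ld.MEM i6 no-port MEM/MEM
#6 head=7: st.MEM/add.ALU i7&i8 dual
#7 head=9: xor.ALU i9 tail

ISSUED = 6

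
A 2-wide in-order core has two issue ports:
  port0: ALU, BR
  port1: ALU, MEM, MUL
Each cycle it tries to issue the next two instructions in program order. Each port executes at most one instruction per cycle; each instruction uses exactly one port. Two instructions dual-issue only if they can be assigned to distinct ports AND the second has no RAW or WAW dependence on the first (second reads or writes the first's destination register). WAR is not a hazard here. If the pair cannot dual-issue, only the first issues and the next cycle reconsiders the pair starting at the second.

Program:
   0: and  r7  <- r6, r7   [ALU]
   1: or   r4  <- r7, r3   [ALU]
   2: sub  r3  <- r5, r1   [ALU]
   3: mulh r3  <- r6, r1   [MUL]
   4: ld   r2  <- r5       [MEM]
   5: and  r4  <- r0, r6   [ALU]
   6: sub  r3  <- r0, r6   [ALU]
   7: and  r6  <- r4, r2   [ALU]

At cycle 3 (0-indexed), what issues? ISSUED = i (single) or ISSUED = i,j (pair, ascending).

t=0 i0:and ; RAW r7
t=1 i1,i2:or;sub ; 2-wide
t=2 i3:mulh ; no-port MUL/MEM
t=3 i4,i5:ld;and ; 2-wide
t=4 i6,i7:sub;and ; 2-wide

ISSUED = 4,5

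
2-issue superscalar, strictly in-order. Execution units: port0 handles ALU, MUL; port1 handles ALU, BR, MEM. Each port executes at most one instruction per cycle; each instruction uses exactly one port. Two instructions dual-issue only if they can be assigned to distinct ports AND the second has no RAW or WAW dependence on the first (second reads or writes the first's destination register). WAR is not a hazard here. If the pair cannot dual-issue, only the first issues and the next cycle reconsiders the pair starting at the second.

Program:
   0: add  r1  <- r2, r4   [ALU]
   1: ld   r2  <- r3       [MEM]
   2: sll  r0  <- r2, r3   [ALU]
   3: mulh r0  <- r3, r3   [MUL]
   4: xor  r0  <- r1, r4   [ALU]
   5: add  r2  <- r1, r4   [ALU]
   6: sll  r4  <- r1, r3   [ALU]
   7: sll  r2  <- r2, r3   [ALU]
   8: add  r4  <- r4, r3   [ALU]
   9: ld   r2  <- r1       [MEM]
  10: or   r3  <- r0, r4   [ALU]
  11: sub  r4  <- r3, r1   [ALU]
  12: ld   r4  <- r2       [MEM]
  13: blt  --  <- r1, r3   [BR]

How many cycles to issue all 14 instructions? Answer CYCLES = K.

CYCLES = 10

t=0 i0&i1:add+ld ; pair
t=1 i2:sll ; WAW r0
t=2 i3:mulh ; WAW r0
t=3 i4&i5:xor+add ; pair
t=4 i6&i7:sll+sll ; pair
t=5 i8&i9:add+ld ; pair
t=6 i10:or ; RAW r3
t=7 i11:sub ; WAW r4
t=8 i12:ld ; no-port MEM/BR
t=9 i13:blt ; tail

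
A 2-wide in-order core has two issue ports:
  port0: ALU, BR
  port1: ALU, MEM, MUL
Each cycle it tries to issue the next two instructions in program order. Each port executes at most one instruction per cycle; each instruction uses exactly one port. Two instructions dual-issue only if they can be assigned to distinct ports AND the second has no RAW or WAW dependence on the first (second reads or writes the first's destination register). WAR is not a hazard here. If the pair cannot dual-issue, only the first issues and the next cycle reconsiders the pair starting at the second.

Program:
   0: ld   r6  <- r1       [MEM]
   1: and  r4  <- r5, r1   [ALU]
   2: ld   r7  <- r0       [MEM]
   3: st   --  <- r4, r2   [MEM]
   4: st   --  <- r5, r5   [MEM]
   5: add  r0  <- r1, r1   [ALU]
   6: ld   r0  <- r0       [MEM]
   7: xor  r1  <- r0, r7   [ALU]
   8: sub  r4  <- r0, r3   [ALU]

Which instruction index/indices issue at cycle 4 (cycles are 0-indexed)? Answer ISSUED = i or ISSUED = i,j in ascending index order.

ISSUED = 6

#0 head=0: ld.MEM/and.ALU i0+i1 dual
#1 head=2: ld.MEM i2 no-port MEM/MEM
#2 head=3: st.MEM i3 no-port MEM/MEM
#3 head=4: st.MEM/add.ALU i4+i5 dual
#4 head=6: ld.MEM i6 RAW r0
#5 head=7: xor.ALU/sub.ALU i7+i8 dual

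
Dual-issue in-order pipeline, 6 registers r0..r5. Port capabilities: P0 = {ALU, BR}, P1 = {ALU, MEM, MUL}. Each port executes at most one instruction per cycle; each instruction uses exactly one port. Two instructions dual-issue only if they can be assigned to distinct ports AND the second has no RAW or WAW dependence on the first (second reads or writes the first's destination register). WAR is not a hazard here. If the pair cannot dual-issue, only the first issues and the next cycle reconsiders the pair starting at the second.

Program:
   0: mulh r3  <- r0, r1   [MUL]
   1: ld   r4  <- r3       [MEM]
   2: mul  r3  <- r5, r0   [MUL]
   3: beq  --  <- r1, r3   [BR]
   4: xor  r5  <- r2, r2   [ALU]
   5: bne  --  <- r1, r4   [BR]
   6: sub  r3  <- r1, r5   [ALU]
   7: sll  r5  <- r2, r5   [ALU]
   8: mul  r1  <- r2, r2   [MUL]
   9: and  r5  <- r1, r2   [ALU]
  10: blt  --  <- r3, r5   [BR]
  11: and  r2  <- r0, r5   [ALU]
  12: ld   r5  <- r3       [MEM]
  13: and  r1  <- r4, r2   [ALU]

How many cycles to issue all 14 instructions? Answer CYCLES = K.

CYCLES = 9

#0 head=0: mulh.MUL i0 no-port MUL/MEM
#1 head=1: ld.MEM i1 no-port MEM/MUL
#2 head=2: mul.MUL i2 RAW r3
#3 head=3: beq.BR xor.ALU i3+i4 2-wide
#4 head=5: bne.BR sub.ALU i5+i6 2-wide
#5 head=7: sll.ALU mul.MUL i7+i8 2-wide
#6 head=9: and.ALU i9 RAW r5
#7 head=10: blt.BR and.ALU i10+i11 2-wide
#8 head=12: ld.MEM and.ALU i12+i13 2-wide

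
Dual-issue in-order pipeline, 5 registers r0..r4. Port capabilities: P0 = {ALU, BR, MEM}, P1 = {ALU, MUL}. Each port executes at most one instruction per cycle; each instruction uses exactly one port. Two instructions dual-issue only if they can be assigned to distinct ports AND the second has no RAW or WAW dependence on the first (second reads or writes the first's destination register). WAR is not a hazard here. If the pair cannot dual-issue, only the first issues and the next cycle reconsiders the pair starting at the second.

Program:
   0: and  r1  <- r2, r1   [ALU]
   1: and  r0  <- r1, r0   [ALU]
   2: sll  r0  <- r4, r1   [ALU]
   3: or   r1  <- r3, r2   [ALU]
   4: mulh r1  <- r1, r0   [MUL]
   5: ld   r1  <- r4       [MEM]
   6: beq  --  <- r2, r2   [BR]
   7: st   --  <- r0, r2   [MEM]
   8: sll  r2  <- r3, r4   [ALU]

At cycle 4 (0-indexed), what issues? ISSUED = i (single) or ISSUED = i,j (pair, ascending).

ISSUED = 5

  cy0 -> i0 (and) RAW r1
  cy1 -> i1 (and) WAW r0
  cy2 -> i2,i3 (sll+or) dual
  cy3 -> i4 (mulh) WAW r1
  cy4 -> i5 (ld) no-port MEM/BR
  cy5 -> i6 (beq) no-port BR/MEM
  cy6 -> i7,i8 (st+sll) dual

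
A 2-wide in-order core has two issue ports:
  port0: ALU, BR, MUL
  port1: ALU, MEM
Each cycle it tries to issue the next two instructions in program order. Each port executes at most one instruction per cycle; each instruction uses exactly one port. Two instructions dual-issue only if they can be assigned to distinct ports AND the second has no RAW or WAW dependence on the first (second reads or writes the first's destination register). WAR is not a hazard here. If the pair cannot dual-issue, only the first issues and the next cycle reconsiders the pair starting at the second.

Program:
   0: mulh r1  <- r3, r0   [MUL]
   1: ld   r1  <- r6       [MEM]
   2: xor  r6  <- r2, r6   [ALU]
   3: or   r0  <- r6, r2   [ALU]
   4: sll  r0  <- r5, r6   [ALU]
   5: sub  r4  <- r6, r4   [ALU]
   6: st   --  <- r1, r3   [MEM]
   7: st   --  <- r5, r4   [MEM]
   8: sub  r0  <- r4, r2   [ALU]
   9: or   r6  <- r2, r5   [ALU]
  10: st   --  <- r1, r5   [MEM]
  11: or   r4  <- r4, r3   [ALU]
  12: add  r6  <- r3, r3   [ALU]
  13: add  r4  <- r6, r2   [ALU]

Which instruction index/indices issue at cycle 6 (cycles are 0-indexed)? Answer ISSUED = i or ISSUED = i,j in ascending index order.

#0 head=0: mulh.MUL i0 WAW r1
#1 head=1: ld.MEM/xor.ALU i1+i2 2-wide
#2 head=3: or.ALU i3 WAW r0
#3 head=4: sll.ALU/sub.ALU i4+i5 2-wide
#4 head=6: st.MEM i6 no-port MEM/MEM
#5 head=7: st.MEM/sub.ALU i7+i8 2-wide
#6 head=9: or.ALU/st.MEM i9+i10 2-wide
#7 head=11: or.ALU/add.ALU i11+i12 2-wide
#8 head=13: add.ALU i13 tail

ISSUED = 9,10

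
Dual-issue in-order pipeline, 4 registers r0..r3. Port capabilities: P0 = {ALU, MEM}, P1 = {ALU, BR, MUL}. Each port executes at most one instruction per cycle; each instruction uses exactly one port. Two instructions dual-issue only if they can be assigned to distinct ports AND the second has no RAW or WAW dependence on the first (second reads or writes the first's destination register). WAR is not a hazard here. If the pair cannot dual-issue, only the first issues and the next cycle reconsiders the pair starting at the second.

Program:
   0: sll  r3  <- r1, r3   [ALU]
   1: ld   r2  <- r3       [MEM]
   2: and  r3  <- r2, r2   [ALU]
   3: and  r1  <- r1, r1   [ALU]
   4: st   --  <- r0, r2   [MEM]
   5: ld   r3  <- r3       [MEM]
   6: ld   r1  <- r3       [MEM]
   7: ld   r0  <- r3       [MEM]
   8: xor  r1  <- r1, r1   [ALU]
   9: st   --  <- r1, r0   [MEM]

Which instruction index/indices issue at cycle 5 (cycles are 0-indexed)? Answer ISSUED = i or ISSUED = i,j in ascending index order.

  cy0 -> i0 (sll.ALU) RAW r3
  cy1 -> i1 (ld.MEM) RAW r2
  cy2 -> i2,i3 (and.ALU/and.ALU) dual
  cy3 -> i4 (st.MEM) no-port MEM/MEM
  cy4 -> i5 (ld.MEM) no-port MEM/MEM
  cy5 -> i6 (ld.MEM) no-port MEM/MEM
  cy6 -> i7,i8 (ld.MEM/xor.ALU) dual
  cy7 -> i9 (st.MEM) tail

ISSUED = 6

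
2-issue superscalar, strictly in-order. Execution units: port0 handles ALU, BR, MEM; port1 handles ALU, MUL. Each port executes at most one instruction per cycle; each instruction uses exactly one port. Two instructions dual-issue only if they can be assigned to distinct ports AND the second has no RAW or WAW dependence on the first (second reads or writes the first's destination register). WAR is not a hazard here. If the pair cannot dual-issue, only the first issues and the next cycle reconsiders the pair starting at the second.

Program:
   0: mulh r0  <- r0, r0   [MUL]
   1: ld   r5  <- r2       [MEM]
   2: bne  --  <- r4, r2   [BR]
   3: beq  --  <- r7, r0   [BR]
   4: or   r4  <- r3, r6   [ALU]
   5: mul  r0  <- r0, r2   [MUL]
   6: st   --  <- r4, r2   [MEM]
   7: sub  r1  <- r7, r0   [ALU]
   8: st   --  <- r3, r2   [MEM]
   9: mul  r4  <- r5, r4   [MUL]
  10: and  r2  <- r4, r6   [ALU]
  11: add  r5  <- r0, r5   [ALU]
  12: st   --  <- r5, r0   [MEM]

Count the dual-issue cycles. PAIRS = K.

PAIRS = 5

[0] i0&i1  mulh.MUL ld.MEM  -- 2-wide
[1] i2  bne.BR  -- no-port BR/BR
[2] i3&i4  beq.BR or.ALU  -- 2-wide
[3] i5&i6  mul.MUL st.MEM  -- 2-wide
[4] i7&i8  sub.ALU st.MEM  -- 2-wide
[5] i9  mul.MUL  -- RAW r4
[6] i10&i11  and.ALU add.ALU  -- 2-wide
[7] i12  st.MEM  -- tail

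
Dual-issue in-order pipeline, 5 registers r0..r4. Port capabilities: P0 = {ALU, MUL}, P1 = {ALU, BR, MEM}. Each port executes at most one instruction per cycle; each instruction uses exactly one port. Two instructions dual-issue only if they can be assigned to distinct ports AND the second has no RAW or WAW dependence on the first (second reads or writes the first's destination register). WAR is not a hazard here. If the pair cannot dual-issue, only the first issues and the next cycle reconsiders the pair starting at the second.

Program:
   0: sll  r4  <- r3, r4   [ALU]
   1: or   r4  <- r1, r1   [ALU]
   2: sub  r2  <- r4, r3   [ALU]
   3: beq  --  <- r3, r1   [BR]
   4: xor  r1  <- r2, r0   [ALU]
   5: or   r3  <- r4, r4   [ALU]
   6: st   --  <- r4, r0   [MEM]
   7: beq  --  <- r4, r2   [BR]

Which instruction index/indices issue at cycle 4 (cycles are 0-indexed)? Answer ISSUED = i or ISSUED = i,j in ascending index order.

ISSUED = 6

t=0 i0:sll.ALU ; WAW r4
t=1 i1:or.ALU ; RAW r4
t=2 i2,i3:sub.ALU/beq.BR ; dual
t=3 i4,i5:xor.ALU/or.ALU ; dual
t=4 i6:st.MEM ; no-port MEM/BR
t=5 i7:beq.BR ; tail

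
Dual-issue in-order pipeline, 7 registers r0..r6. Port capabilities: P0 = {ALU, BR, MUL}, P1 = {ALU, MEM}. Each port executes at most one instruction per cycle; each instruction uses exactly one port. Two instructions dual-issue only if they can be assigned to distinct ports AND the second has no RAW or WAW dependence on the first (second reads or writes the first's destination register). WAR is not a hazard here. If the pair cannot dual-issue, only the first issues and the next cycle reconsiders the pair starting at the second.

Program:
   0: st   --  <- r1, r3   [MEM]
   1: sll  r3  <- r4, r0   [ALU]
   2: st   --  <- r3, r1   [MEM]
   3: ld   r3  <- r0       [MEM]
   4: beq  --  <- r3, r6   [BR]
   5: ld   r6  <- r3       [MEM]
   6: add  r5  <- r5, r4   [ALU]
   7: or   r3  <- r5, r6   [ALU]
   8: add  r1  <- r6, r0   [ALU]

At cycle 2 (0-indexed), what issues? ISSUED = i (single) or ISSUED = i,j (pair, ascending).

#0 head=0: st.MEM;sll.ALU i0+i1 pair
#1 head=2: st.MEM i2 no-port MEM/MEM
#2 head=3: ld.MEM i3 RAW r3
#3 head=4: beq.BR;ld.MEM i4+i5 pair
#4 head=6: add.ALU i6 RAW r5
#5 head=7: or.ALU;add.ALU i7+i8 pair

ISSUED = 3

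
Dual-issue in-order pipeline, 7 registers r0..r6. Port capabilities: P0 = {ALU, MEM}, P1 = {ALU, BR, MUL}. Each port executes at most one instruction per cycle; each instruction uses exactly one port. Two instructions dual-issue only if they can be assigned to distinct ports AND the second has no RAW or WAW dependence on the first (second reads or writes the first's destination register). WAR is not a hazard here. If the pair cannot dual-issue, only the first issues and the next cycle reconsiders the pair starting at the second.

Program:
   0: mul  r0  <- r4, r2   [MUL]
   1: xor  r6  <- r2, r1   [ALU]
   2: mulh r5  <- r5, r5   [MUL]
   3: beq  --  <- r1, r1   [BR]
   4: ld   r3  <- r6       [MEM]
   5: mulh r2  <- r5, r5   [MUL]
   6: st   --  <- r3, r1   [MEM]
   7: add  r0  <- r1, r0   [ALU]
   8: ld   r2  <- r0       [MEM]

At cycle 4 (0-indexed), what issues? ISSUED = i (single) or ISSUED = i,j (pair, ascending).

[0] i0+i1  mul xor  -- dual
[1] i2  mulh  -- no-port MUL/BR
[2] i3+i4  beq ld  -- dual
[3] i5+i6  mulh st  -- dual
[4] i7  add  -- RAW r0
[5] i8  ld  -- tail

ISSUED = 7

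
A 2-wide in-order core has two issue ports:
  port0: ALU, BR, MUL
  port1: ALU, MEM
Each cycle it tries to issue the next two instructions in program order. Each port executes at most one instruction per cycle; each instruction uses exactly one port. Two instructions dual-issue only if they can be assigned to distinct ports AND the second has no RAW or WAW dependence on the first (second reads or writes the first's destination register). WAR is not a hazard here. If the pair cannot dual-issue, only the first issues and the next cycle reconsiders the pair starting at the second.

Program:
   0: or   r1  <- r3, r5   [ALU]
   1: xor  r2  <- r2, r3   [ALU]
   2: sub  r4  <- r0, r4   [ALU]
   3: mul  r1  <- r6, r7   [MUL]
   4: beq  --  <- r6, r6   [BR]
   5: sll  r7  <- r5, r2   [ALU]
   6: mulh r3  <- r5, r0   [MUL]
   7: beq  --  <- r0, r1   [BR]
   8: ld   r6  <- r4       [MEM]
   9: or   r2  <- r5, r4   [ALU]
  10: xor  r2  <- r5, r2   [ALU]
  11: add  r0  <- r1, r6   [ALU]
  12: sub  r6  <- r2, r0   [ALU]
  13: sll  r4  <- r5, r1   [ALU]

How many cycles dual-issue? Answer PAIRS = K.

PAIRS = 6

  cy0 -> i0,i1 (or.ALU+xor.ALU) pair
  cy1 -> i2,i3 (sub.ALU+mul.MUL) pair
  cy2 -> i4,i5 (beq.BR+sll.ALU) pair
  cy3 -> i6 (mulh.MUL) no-port MUL/BR
  cy4 -> i7,i8 (beq.BR+ld.MEM) pair
  cy5 -> i9 (or.ALU) RAW+WAW r2
  cy6 -> i10,i11 (xor.ALU+add.ALU) pair
  cy7 -> i12,i13 (sub.ALU+sll.ALU) pair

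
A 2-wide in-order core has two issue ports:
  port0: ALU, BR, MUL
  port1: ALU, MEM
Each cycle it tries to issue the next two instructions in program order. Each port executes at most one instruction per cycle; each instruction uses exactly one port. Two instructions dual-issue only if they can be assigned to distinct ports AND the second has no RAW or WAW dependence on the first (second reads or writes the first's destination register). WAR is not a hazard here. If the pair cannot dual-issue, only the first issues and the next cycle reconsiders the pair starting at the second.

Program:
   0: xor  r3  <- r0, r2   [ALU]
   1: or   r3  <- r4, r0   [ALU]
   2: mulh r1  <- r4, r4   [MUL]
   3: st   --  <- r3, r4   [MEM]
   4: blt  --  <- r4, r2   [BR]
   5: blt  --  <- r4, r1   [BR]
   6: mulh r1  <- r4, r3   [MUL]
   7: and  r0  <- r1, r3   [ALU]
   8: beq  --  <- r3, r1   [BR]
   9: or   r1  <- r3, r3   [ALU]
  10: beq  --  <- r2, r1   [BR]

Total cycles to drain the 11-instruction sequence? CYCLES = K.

#0 head=0: xor i0 WAW r3
#1 head=1: or+mulh i1/i2 pair
#2 head=3: st+blt i3/i4 pair
#3 head=5: blt i5 no-port BR/MUL
#4 head=6: mulh i6 RAW r1
#5 head=7: and+beq i7/i8 pair
#6 head=9: or i9 RAW r1
#7 head=10: beq i10 tail

CYCLES = 8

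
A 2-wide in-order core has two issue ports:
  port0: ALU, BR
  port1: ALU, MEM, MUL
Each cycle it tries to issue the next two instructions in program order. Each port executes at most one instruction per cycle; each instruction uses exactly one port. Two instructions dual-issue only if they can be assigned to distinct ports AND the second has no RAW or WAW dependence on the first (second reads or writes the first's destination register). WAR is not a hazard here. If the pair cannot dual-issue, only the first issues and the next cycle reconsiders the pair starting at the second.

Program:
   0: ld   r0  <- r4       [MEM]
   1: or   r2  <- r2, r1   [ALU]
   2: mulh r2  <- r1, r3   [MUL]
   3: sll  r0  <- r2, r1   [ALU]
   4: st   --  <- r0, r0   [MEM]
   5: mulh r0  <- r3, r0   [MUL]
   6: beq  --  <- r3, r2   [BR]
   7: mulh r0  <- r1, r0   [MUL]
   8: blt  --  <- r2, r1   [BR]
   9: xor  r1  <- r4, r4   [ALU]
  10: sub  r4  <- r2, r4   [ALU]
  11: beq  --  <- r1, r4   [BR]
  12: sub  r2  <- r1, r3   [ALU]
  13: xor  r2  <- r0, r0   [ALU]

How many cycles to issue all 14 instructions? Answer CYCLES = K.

c0: i0&i1 ld or  dual
c1: i2 mulh  RAW r2
c2: i3 sll  RAW r0
c3: i4 st  no-port MEM/MUL
c4: i5&i6 mulh beq  dual
c5: i7&i8 mulh blt  dual
c6: i9&i10 xor sub  dual
c7: i11&i12 beq sub  dual
c8: i13 xor  tail

CYCLES = 9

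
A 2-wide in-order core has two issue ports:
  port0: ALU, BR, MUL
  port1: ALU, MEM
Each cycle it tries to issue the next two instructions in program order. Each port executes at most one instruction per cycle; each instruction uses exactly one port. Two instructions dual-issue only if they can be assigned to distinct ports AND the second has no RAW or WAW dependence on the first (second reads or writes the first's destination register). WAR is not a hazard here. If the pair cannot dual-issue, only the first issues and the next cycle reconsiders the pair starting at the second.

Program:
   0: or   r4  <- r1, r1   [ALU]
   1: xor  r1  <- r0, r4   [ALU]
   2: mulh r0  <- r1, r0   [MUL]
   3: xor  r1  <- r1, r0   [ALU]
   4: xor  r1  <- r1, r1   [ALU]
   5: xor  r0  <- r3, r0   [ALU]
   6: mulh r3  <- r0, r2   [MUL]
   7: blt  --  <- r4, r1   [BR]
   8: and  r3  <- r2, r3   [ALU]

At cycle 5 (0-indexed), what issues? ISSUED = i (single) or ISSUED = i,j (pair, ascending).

ISSUED = 6

  cy0 -> i0 (or.ALU) RAW r4
  cy1 -> i1 (xor.ALU) RAW r1
  cy2 -> i2 (mulh.MUL) RAW r0
  cy3 -> i3 (xor.ALU) RAW+WAW r1
  cy4 -> i4+i5 (xor.ALU+xor.ALU) pair
  cy5 -> i6 (mulh.MUL) no-port MUL/BR
  cy6 -> i7+i8 (blt.BR+and.ALU) pair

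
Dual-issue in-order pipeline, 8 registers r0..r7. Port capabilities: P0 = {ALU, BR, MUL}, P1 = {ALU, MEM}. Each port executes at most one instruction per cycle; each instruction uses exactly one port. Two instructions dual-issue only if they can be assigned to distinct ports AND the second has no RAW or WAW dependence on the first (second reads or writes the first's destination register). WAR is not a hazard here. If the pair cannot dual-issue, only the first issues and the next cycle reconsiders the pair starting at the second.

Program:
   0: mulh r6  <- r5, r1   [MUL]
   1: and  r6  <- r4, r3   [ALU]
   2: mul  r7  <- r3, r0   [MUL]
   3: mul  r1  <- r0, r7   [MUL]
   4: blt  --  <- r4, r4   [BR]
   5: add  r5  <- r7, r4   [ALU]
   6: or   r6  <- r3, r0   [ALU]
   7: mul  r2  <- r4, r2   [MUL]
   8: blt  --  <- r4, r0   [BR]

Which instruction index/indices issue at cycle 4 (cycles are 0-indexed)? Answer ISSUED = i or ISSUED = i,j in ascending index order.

ISSUED = 6,7

c0: i0 mulh.MUL  WAW r6
c1: i1+i2 and.ALU;mul.MUL  2-wide
c2: i3 mul.MUL  no-port MUL/BR
c3: i4+i5 blt.BR;add.ALU  2-wide
c4: i6+i7 or.ALU;mul.MUL  2-wide
c5: i8 blt.BR  tail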